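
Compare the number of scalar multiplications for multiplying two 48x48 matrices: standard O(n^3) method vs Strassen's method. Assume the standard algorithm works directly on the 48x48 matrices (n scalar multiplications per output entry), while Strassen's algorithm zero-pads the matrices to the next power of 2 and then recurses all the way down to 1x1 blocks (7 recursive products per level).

Matrix multiplication for 48x48 matrices:

Strassen's algorithm requires power-of-2 dimensions. Pad 48x48 to 64x64 (next power of 2).

Standard algorithm: 48^3 = 110592 multiplications
Strassen's algorithm: 7^(log2(64)) = 7^6 = 117649 multiplications
Difference: 110592 - 117649 = -7057 (Strassen uses MORE here due to padding overhead — for small or just-over-power-of-2 n, padding can outweigh the per-level savings)

Standard: 110592 multiplications (48^3). Strassen: 117649 multiplications (7^6, after padding to 64x64). Strassen reduces 8 recursive multiplications to 7 at each level.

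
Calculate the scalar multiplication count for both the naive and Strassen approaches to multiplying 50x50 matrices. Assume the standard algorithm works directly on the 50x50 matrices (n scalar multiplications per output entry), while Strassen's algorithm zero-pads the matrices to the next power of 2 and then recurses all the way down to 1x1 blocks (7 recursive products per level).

Matrix multiplication for 50x50 matrices:

Strassen's algorithm requires power-of-2 dimensions. Pad 50x50 to 64x64 (next power of 2).

Standard algorithm: 50^3 = 125000 multiplications
Strassen's algorithm: 7^(log2(64)) = 7^6 = 117649 multiplications
Savings: 125000 - 117649 = 7351 multiplications

Standard: 125000 multiplications (50^3). Strassen: 117649 multiplications (7^6, after padding to 64x64). Strassen reduces 8 recursive multiplications to 7 at each level.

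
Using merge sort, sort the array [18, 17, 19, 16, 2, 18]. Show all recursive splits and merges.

Merge sort trace:

Split: [18, 17, 19, 16, 2, 18] -> [18, 17, 19] and [16, 2, 18]
  Split: [18, 17, 19] -> [18] and [17, 19]
    Split: [17, 19] -> [17] and [19]
    Merge: [17] + [19] -> [17, 19]
  Merge: [18] + [17, 19] -> [17, 18, 19]
  Split: [16, 2, 18] -> [16] and [2, 18]
    Split: [2, 18] -> [2] and [18]
    Merge: [2] + [18] -> [2, 18]
  Merge: [16] + [2, 18] -> [2, 16, 18]
Merge: [17, 18, 19] + [2, 16, 18] -> [2, 16, 17, 18, 18, 19]

Final sorted array: [2, 16, 17, 18, 18, 19]

The merge sort proceeds by recursively splitting the array and merging sorted halves.
After all merges, the sorted array is [2, 16, 17, 18, 18, 19].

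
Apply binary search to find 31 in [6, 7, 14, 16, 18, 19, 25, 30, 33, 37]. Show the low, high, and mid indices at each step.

Binary search for 31 in [6, 7, 14, 16, 18, 19, 25, 30, 33, 37]:

lo=0, hi=9, mid=4, arr[mid]=18 -> 18 < 31, search right half
lo=5, hi=9, mid=7, arr[mid]=30 -> 30 < 31, search right half
lo=8, hi=9, mid=8, arr[mid]=33 -> 33 > 31, search left half
lo=8 > hi=7, target 31 not found

Binary search determines that 31 is not in the array after 3 comparisons. The search space was exhausted without finding the target.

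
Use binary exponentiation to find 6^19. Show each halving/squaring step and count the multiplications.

Computing 6^19 by squaring (build up from 6^1; each line after the first costs one multiplication):

6^1 = 6
6^2 = (6^1)^2 = 6^2 = 36
6^4 = (6^2)^2 = 36^2 = 1296
6^8 = (6^4)^2 = 1296^2 = 1679616
6^9 = 6 * 6^8 = 6 * 1679616 = 10077696
6^18 = (6^9)^2 = 10077696^2 = 101559956668416
6^19 = 6 * 6^18 = 6 * 101559956668416 = 609359740010496

Result: 609359740010496
Multiplications needed: 6 (6 lines after 6^1)

6^19 = 609359740010496. Using exponentiation by squaring, this requires 6 multiplications. The key idea: if the exponent is even, square the half-power; if odd, multiply by the base once.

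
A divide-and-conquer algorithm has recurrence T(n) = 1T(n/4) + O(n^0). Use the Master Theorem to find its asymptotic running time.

Master Theorem for T(n) = 1T(n/4) + O(n^0):

a = 1, b = 4, c = 0
log_b(a) = log_4(1) = 0.0000

Case 2: c = 0 = log_4(1) = 0.0000
T(n) = O(n^0 log n) = O(log n)

For T(n) = 1T(n/4) + O(n^0): log_4(1) = 0.0000. This is Case 2 of the Master Theorem (c = log_b(a), equal work at all levels), giving O(log n).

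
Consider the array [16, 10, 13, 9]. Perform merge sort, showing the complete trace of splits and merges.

Merge sort trace:

Split: [16, 10, 13, 9] -> [16, 10] and [13, 9]
  Split: [16, 10] -> [16] and [10]
  Merge: [16] + [10] -> [10, 16]
  Split: [13, 9] -> [13] and [9]
  Merge: [13] + [9] -> [9, 13]
Merge: [10, 16] + [9, 13] -> [9, 10, 13, 16]

Final sorted array: [9, 10, 13, 16]

The merge sort proceeds by recursively splitting the array and merging sorted halves.
After all merges, the sorted array is [9, 10, 13, 16].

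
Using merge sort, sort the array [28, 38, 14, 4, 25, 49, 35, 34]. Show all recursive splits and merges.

Merge sort trace:

Split: [28, 38, 14, 4, 25, 49, 35, 34] -> [28, 38, 14, 4] and [25, 49, 35, 34]
  Split: [28, 38, 14, 4] -> [28, 38] and [14, 4]
    Split: [28, 38] -> [28] and [38]
    Merge: [28] + [38] -> [28, 38]
    Split: [14, 4] -> [14] and [4]
    Merge: [14] + [4] -> [4, 14]
  Merge: [28, 38] + [4, 14] -> [4, 14, 28, 38]
  Split: [25, 49, 35, 34] -> [25, 49] and [35, 34]
    Split: [25, 49] -> [25] and [49]
    Merge: [25] + [49] -> [25, 49]
    Split: [35, 34] -> [35] and [34]
    Merge: [35] + [34] -> [34, 35]
  Merge: [25, 49] + [34, 35] -> [25, 34, 35, 49]
Merge: [4, 14, 28, 38] + [25, 34, 35, 49] -> [4, 14, 25, 28, 34, 35, 38, 49]

Final sorted array: [4, 14, 25, 28, 34, 35, 38, 49]

The merge sort proceeds by recursively splitting the array and merging sorted halves.
After all merges, the sorted array is [4, 14, 25, 28, 34, 35, 38, 49].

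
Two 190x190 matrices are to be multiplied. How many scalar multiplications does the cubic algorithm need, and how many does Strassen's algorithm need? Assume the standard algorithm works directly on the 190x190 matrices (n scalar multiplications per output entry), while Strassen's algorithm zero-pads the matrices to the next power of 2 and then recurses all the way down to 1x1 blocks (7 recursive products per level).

Matrix multiplication for 190x190 matrices:

Strassen's algorithm requires power-of-2 dimensions. Pad 190x190 to 256x256 (next power of 2).

Standard algorithm: 190^3 = 6859000 multiplications
Strassen's algorithm: 7^(log2(256)) = 7^8 = 5764801 multiplications
Savings: 6859000 - 5764801 = 1094199 multiplications

Standard: 6859000 multiplications (190^3). Strassen: 5764801 multiplications (7^8, after padding to 256x256). Strassen reduces 8 recursive multiplications to 7 at each level.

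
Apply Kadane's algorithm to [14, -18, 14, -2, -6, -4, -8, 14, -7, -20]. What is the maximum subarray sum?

Using Kadane's algorithm on [14, -18, 14, -2, -6, -4, -8, 14, -7, -20]:

Scanning through the array:
Position 1 (value -18): max_ending_here = -4, max_so_far = 14
Position 2 (value 14): max_ending_here = 14, max_so_far = 14
Position 3 (value -2): max_ending_here = 12, max_so_far = 14
Position 4 (value -6): max_ending_here = 6, max_so_far = 14
Position 5 (value -4): max_ending_here = 2, max_so_far = 14
Position 6 (value -8): max_ending_here = -6, max_so_far = 14
Position 7 (value 14): max_ending_here = 14, max_so_far = 14
Position 8 (value -7): max_ending_here = 7, max_so_far = 14
Position 9 (value -20): max_ending_here = -13, max_so_far = 14

Maximum subarray: [14]
Maximum sum: 14

The maximum subarray is [14] with sum 14. This subarray runs from index 0 to index 0.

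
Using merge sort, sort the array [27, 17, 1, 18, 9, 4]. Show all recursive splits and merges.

Merge sort trace:

Split: [27, 17, 1, 18, 9, 4] -> [27, 17, 1] and [18, 9, 4]
  Split: [27, 17, 1] -> [27] and [17, 1]
    Split: [17, 1] -> [17] and [1]
    Merge: [17] + [1] -> [1, 17]
  Merge: [27] + [1, 17] -> [1, 17, 27]
  Split: [18, 9, 4] -> [18] and [9, 4]
    Split: [9, 4] -> [9] and [4]
    Merge: [9] + [4] -> [4, 9]
  Merge: [18] + [4, 9] -> [4, 9, 18]
Merge: [1, 17, 27] + [4, 9, 18] -> [1, 4, 9, 17, 18, 27]

Final sorted array: [1, 4, 9, 17, 18, 27]

The merge sort proceeds by recursively splitting the array and merging sorted halves.
After all merges, the sorted array is [1, 4, 9, 17, 18, 27].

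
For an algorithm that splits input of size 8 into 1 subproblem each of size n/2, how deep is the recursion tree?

For divide and conquer with division factor 2:

Problem sizes at each level:
Level 0: 8
Level 1: 4
Level 2: 2
Level 3: 1

The root is level 0 and the size-1 base case is level 3 (the tree spans levels 0 through 3, i.e. 4 levels counting the root), so the depth is the number of divisions: log_2(8) = 3

The recursion tree depth is log_2(8) = 3. At each level, the problem size is divided by 2, so it takes 3 divisions to reduce to a base case of size 1. The algorithm makes 1 recursive call at each level.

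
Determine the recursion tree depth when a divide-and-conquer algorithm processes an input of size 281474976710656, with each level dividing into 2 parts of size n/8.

For divide and conquer with division factor 8:

Problem sizes at each level:
Level 0: 281474976710656
Level 1: 35184372088832
Level 2: 4398046511104
Level 3: 549755813888
Level 4: 68719476736
Level 5: 8589934592
Level 6: 1073741824
Level 7: 134217728
Level 8: 16777216
Level 9: 2097152
Level 10: 262144
Level 11: 32768
Level 12: 4096
Level 13: 512
Level 14: 64
Level 15: 8
Level 16: 1

The root is level 0 and the size-1 base case is level 16 (the tree spans levels 0 through 16, i.e. 17 levels counting the root), so the depth is the number of divisions: log_8(281474976710656) = 16

The recursion tree depth is log_8(281474976710656) = 16. At each level, the problem size is divided by 8, so it takes 16 divisions to reduce to a base case of size 1. The algorithm makes 2 recursive calls at each level.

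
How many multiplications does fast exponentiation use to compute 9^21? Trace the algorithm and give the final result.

Computing 9^21 by squaring (build up from 9^1; each line after the first costs one multiplication):

9^1 = 9
9^2 = (9^1)^2 = 9^2 = 81
9^4 = (9^2)^2 = 81^2 = 6561
9^5 = 9 * 9^4 = 9 * 6561 = 59049
9^10 = (9^5)^2 = 59049^2 = 3486784401
9^20 = (9^10)^2 = 3486784401^2 = 12157665459056928801
9^21 = 9 * 9^20 = 9 * 12157665459056928801 = 109418989131512359209

Result: 109418989131512359209
Multiplications needed: 6 (6 lines after 9^1)

9^21 = 109418989131512359209. Using exponentiation by squaring, this requires 6 multiplications. The key idea: if the exponent is even, square the half-power; if odd, multiply by the base once.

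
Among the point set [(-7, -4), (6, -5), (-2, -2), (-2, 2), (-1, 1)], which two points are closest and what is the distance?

Computing all pairwise distances among 5 points:

d((-7, -4), (6, -5)) = 13.0384
d((-7, -4), (-2, -2)) = 5.3852
d((-7, -4), (-2, 2)) = 7.8102
d((-7, -4), (-1, 1)) = 7.8102
d((6, -5), (-2, -2)) = 8.544
d((6, -5), (-2, 2)) = 10.6301
d((6, -5), (-1, 1)) = 9.2195
d((-2, -2), (-2, 2)) = 4.0
d((-2, -2), (-1, 1)) = 3.1623
d((-2, 2), (-1, 1)) = 1.4142 <-- minimum

Closest pair: (-2, 2) and (-1, 1) with distance 1.4142

The closest pair is (-2, 2) and (-1, 1) with Euclidean distance 1.4142. For 5 points, brute-force pairwise comparison is shown above. For large n, the divide-and-conquer algorithm (sort by x, recurse on halves, check the dividing strip) achieves O(n log n).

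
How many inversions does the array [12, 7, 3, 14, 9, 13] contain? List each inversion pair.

Finding inversions in [12, 7, 3, 14, 9, 13]:

(0, 1): arr[0]=12 > arr[1]=7
(0, 2): arr[0]=12 > arr[2]=3
(0, 4): arr[0]=12 > arr[4]=9
(1, 2): arr[1]=7 > arr[2]=3
(3, 4): arr[3]=14 > arr[4]=9
(3, 5): arr[3]=14 > arr[5]=13

Total inversions: 6

The array has 6 inversion(s): (0,1), (0,2), (0,4), (1,2), (3,4), (3,5). Each pair (i,j) satisfies i < j and arr[i] > arr[j].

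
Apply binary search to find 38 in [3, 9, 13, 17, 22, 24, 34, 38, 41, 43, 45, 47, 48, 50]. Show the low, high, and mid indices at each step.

Binary search for 38 in [3, 9, 13, 17, 22, 24, 34, 38, 41, 43, 45, 47, 48, 50]:

lo=0, hi=13, mid=6, arr[mid]=34 -> 34 < 38, search right half
lo=7, hi=13, mid=10, arr[mid]=45 -> 45 > 38, search left half
lo=7, hi=9, mid=8, arr[mid]=41 -> 41 > 38, search left half
lo=7, hi=7, mid=7, arr[mid]=38 -> Found target at index 7!

Binary search finds 38 at index 7 after 4 comparisons. The search repeatedly halves the search space by comparing with the middle element.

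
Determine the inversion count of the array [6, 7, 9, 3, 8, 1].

Finding inversions in [6, 7, 9, 3, 8, 1]:

(0, 3): arr[0]=6 > arr[3]=3
(0, 5): arr[0]=6 > arr[5]=1
(1, 3): arr[1]=7 > arr[3]=3
(1, 5): arr[1]=7 > arr[5]=1
(2, 3): arr[2]=9 > arr[3]=3
(2, 4): arr[2]=9 > arr[4]=8
(2, 5): arr[2]=9 > arr[5]=1
(3, 5): arr[3]=3 > arr[5]=1
(4, 5): arr[4]=8 > arr[5]=1

Total inversions: 9

The array has 9 inversion(s): (0,3), (0,5), (1,3), (1,5), (2,3), (2,4), (2,5), (3,5), (4,5). Each pair (i,j) satisfies i < j and arr[i] > arr[j].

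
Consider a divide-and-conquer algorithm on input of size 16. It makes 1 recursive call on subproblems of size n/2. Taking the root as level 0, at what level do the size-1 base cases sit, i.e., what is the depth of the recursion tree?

For divide and conquer with division factor 2:

Problem sizes at each level:
Level 0: 16
Level 1: 8
Level 2: 4
Level 3: 2
Level 4: 1

The root is level 0 and the size-1 base case is level 4 (the tree spans levels 0 through 4, i.e. 5 levels counting the root), so the depth is the number of divisions: log_2(16) = 4

The recursion tree depth is log_2(16) = 4. At each level, the problem size is divided by 2, so it takes 4 divisions to reduce to a base case of size 1. The algorithm makes 1 recursive call at each level.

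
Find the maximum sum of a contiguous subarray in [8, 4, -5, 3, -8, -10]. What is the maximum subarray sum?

Using Kadane's algorithm on [8, 4, -5, 3, -8, -10]:

Scanning through the array:
Position 1 (value 4): max_ending_here = 12, max_so_far = 12
Position 2 (value -5): max_ending_here = 7, max_so_far = 12
Position 3 (value 3): max_ending_here = 10, max_so_far = 12
Position 4 (value -8): max_ending_here = 2, max_so_far = 12
Position 5 (value -10): max_ending_here = -8, max_so_far = 12

Maximum subarray: [8, 4]
Maximum sum: 12

The maximum subarray is [8, 4] with sum 12. This subarray runs from index 0 to index 1.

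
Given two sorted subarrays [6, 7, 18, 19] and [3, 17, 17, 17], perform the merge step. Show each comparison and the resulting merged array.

Merging process:

Compare 6 vs 3: take 3 from right. Merged: [3]
Compare 6 vs 17: take 6 from left. Merged: [3, 6]
Compare 7 vs 17: take 7 from left. Merged: [3, 6, 7]
Compare 18 vs 17: take 17 from right. Merged: [3, 6, 7, 17]
Compare 18 vs 17: take 17 from right. Merged: [3, 6, 7, 17, 17]
Compare 18 vs 17: take 17 from right. Merged: [3, 6, 7, 17, 17, 17]
Append remaining from left: [18, 19]. Merged: [3, 6, 7, 17, 17, 17, 18, 19]

Final merged array: [3, 6, 7, 17, 17, 17, 18, 19]
Total comparisons: 6

The merged array is [3, 6, 7, 17, 17, 17, 18, 19], requiring 6 comparisons. The merge step runs in O(n) time where n is the total number of elements.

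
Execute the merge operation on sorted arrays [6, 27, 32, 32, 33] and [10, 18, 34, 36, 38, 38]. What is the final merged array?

Merging process:

Compare 6 vs 10: take 6 from left. Merged: [6]
Compare 27 vs 10: take 10 from right. Merged: [6, 10]
Compare 27 vs 18: take 18 from right. Merged: [6, 10, 18]
Compare 27 vs 34: take 27 from left. Merged: [6, 10, 18, 27]
Compare 32 vs 34: take 32 from left. Merged: [6, 10, 18, 27, 32]
Compare 32 vs 34: take 32 from left. Merged: [6, 10, 18, 27, 32, 32]
Compare 33 vs 34: take 33 from left. Merged: [6, 10, 18, 27, 32, 32, 33]
Append remaining from right: [34, 36, 38, 38]. Merged: [6, 10, 18, 27, 32, 32, 33, 34, 36, 38, 38]

Final merged array: [6, 10, 18, 27, 32, 32, 33, 34, 36, 38, 38]
Total comparisons: 7

The merged array is [6, 10, 18, 27, 32, 32, 33, 34, 36, 38, 38], requiring 7 comparisons. The merge step runs in O(n) time where n is the total number of elements.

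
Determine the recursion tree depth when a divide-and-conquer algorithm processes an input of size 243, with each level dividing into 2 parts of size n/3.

For divide and conquer with division factor 3:

Problem sizes at each level:
Level 0: 243
Level 1: 81
Level 2: 27
Level 3: 9
Level 4: 3
Level 5: 1

The root is level 0 and the size-1 base case is level 5 (the tree spans levels 0 through 5, i.e. 6 levels counting the root), so the depth is the number of divisions: log_3(243) = 5

The recursion tree depth is log_3(243) = 5. At each level, the problem size is divided by 3, so it takes 5 divisions to reduce to a base case of size 1. The algorithm makes 2 recursive calls at each level.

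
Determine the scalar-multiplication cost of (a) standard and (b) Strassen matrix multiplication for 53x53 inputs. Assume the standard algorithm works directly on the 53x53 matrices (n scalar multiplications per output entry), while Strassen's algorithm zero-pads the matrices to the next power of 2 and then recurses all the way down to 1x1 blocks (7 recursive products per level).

Matrix multiplication for 53x53 matrices:

Strassen's algorithm requires power-of-2 dimensions. Pad 53x53 to 64x64 (next power of 2).

Standard algorithm: 53^3 = 148877 multiplications
Strassen's algorithm: 7^(log2(64)) = 7^6 = 117649 multiplications
Savings: 148877 - 117649 = 31228 multiplications

Standard: 148877 multiplications (53^3). Strassen: 117649 multiplications (7^6, after padding to 64x64). Strassen reduces 8 recursive multiplications to 7 at each level.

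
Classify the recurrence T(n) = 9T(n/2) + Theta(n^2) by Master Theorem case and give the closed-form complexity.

Master Theorem for T(n) = 9T(n/2) + O(n^2):

a = 9, b = 2, c = 2
log_b(a) = log_2(9) = 3.1699

Case 1: c = 2 < log_2(9) = 3.1699
T(n) = O(n^(log_2 9))

For T(n) = 9T(n/2) + O(n^2): log_2(9) = 3.1699. This is Case 1 of the Master Theorem (c < log_b(a), work dominated by leaves), giving O(n^(log_2 9)).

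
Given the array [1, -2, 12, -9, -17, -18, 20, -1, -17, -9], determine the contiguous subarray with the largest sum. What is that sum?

Using Kadane's algorithm on [1, -2, 12, -9, -17, -18, 20, -1, -17, -9]:

Scanning through the array:
Position 1 (value -2): max_ending_here = -1, max_so_far = 1
Position 2 (value 12): max_ending_here = 12, max_so_far = 12
Position 3 (value -9): max_ending_here = 3, max_so_far = 12
Position 4 (value -17): max_ending_here = -14, max_so_far = 12
Position 5 (value -18): max_ending_here = -18, max_so_far = 12
Position 6 (value 20): max_ending_here = 20, max_so_far = 20
Position 7 (value -1): max_ending_here = 19, max_so_far = 20
Position 8 (value -17): max_ending_here = 2, max_so_far = 20
Position 9 (value -9): max_ending_here = -7, max_so_far = 20

Maximum subarray: [20]
Maximum sum: 20

The maximum subarray is [20] with sum 20. This subarray runs from index 6 to index 6.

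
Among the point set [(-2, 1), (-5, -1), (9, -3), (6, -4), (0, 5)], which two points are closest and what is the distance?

Computing all pairwise distances among 5 points:

d((-2, 1), (-5, -1)) = 3.6056
d((-2, 1), (9, -3)) = 11.7047
d((-2, 1), (6, -4)) = 9.434
d((-2, 1), (0, 5)) = 4.4721
d((-5, -1), (9, -3)) = 14.1421
d((-5, -1), (6, -4)) = 11.4018
d((-5, -1), (0, 5)) = 7.8102
d((9, -3), (6, -4)) = 3.1623 <-- minimum
d((9, -3), (0, 5)) = 12.0416
d((6, -4), (0, 5)) = 10.8167

Closest pair: (9, -3) and (6, -4) with distance 3.1623

The closest pair is (9, -3) and (6, -4) with Euclidean distance 3.1623. For 5 points, brute-force pairwise comparison is shown above. For large n, the divide-and-conquer algorithm (sort by x, recurse on halves, check the dividing strip) achieves O(n log n).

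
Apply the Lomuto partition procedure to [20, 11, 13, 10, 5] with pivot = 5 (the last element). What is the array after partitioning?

Lomuto partition with pivot = 5:

Initial array: [20, 11, 13, 10, 5]

arr[0]=20 > 5: no swap
arr[1]=11 > 5: no swap
arr[2]=13 > 5: no swap
arr[3]=10 > 5: no swap

Place pivot at position 0: [5, 11, 13, 10, 20]
Pivot position: 0

After partitioning with pivot 5, the array becomes [5, 11, 13, 10, 20]. The pivot is placed at index 0. All elements to the left of the pivot are <= 5, and all elements to the right are > 5.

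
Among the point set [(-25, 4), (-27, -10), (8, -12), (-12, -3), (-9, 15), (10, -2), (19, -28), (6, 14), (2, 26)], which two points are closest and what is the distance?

Computing all pairwise distances among 9 points:

d((-25, 4), (-27, -10)) = 14.1421
d((-25, 4), (8, -12)) = 36.6742
d((-25, 4), (-12, -3)) = 14.7648
d((-25, 4), (-9, 15)) = 19.4165
d((-25, 4), (10, -2)) = 35.5106
d((-25, 4), (19, -28)) = 54.4059
d((-25, 4), (6, 14)) = 32.573
d((-25, 4), (2, 26)) = 34.8281
d((-27, -10), (8, -12)) = 35.0571
d((-27, -10), (-12, -3)) = 16.5529
d((-27, -10), (-9, 15)) = 30.8058
d((-27, -10), (10, -2)) = 37.855
d((-27, -10), (19, -28)) = 49.3964
d((-27, -10), (6, 14)) = 40.8044
d((-27, -10), (2, 26)) = 46.2277
d((8, -12), (-12, -3)) = 21.9317
d((8, -12), (-9, 15)) = 31.9061
d((8, -12), (10, -2)) = 10.198 <-- minimum
d((8, -12), (19, -28)) = 19.4165
d((8, -12), (6, 14)) = 26.0768
d((8, -12), (2, 26)) = 38.4708
d((-12, -3), (-9, 15)) = 18.2483
d((-12, -3), (10, -2)) = 22.0227
d((-12, -3), (19, -28)) = 39.8246
d((-12, -3), (6, 14)) = 24.7588
d((-12, -3), (2, 26)) = 32.2025
d((-9, 15), (10, -2)) = 25.4951
d((-9, 15), (19, -28)) = 51.3128
d((-9, 15), (6, 14)) = 15.0333
d((-9, 15), (2, 26)) = 15.5563
d((10, -2), (19, -28)) = 27.5136
d((10, -2), (6, 14)) = 16.4924
d((10, -2), (2, 26)) = 29.1204
d((19, -28), (6, 14)) = 43.9659
d((19, -28), (2, 26)) = 56.6127
d((6, 14), (2, 26)) = 12.6491

Closest pair: (8, -12) and (10, -2) with distance 10.198

The closest pair is (8, -12) and (10, -2) with Euclidean distance 10.198. For 9 points, brute-force pairwise comparison is shown above. For large n, the divide-and-conquer algorithm (sort by x, recurse on halves, check the dividing strip) achieves O(n log n).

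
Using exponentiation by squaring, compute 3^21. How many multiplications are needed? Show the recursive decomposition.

Computing 3^21 by squaring (build up from 3^1; each line after the first costs one multiplication):

3^1 = 3
3^2 = (3^1)^2 = 3^2 = 9
3^4 = (3^2)^2 = 9^2 = 81
3^5 = 3 * 3^4 = 3 * 81 = 243
3^10 = (3^5)^2 = 243^2 = 59049
3^20 = (3^10)^2 = 59049^2 = 3486784401
3^21 = 3 * 3^20 = 3 * 3486784401 = 10460353203

Result: 10460353203
Multiplications needed: 6 (6 lines after 3^1)

3^21 = 10460353203. Using exponentiation by squaring, this requires 6 multiplications. The key idea: if the exponent is even, square the half-power; if odd, multiply by the base once.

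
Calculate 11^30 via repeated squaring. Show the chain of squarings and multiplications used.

Computing 11^30 by squaring (build up from 11^1; each line after the first costs one multiplication):

11^1 = 11
11^2 = (11^1)^2 = 11^2 = 121
11^3 = 11 * 11^2 = 11 * 121 = 1331
11^6 = (11^3)^2 = 1331^2 = 1771561
11^7 = 11 * 11^6 = 11 * 1771561 = 19487171
11^14 = (11^7)^2 = 19487171^2 = 379749833583241
11^15 = 11 * 11^14 = 11 * 379749833583241 = 4177248169415651
11^30 = (11^15)^2 = 4177248169415651^2 = 17449402268886407318558803753801

Result: 17449402268886407318558803753801
Multiplications needed: 7 (7 lines after 11^1)

11^30 = 17449402268886407318558803753801. Using exponentiation by squaring, this requires 7 multiplications. The key idea: if the exponent is even, square the half-power; if odd, multiply by the base once.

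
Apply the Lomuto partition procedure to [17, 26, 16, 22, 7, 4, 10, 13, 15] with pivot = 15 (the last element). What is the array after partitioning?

Lomuto partition with pivot = 15:

Initial array: [17, 26, 16, 22, 7, 4, 10, 13, 15]

arr[0]=17 > 15: no swap
arr[1]=26 > 15: no swap
arr[2]=16 > 15: no swap
arr[3]=22 > 15: no swap
arr[4]=7 <= 15: swap with position 0, array becomes [7, 26, 16, 22, 17, 4, 10, 13, 15]
arr[5]=4 <= 15: swap with position 1, array becomes [7, 4, 16, 22, 17, 26, 10, 13, 15]
arr[6]=10 <= 15: swap with position 2, array becomes [7, 4, 10, 22, 17, 26, 16, 13, 15]
arr[7]=13 <= 15: swap with position 3, array becomes [7, 4, 10, 13, 17, 26, 16, 22, 15]

Place pivot at position 4: [7, 4, 10, 13, 15, 26, 16, 22, 17]
Pivot position: 4

After partitioning with pivot 15, the array becomes [7, 4, 10, 13, 15, 26, 16, 22, 17]. The pivot is placed at index 4. All elements to the left of the pivot are <= 15, and all elements to the right are > 15.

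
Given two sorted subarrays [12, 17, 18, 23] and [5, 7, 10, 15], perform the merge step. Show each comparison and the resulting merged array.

Merging process:

Compare 12 vs 5: take 5 from right. Merged: [5]
Compare 12 vs 7: take 7 from right. Merged: [5, 7]
Compare 12 vs 10: take 10 from right. Merged: [5, 7, 10]
Compare 12 vs 15: take 12 from left. Merged: [5, 7, 10, 12]
Compare 17 vs 15: take 15 from right. Merged: [5, 7, 10, 12, 15]
Append remaining from left: [17, 18, 23]. Merged: [5, 7, 10, 12, 15, 17, 18, 23]

Final merged array: [5, 7, 10, 12, 15, 17, 18, 23]
Total comparisons: 5

The merged array is [5, 7, 10, 12, 15, 17, 18, 23], requiring 5 comparisons. The merge step runs in O(n) time where n is the total number of elements.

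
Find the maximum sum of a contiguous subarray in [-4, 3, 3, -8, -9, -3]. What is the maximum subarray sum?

Using Kadane's algorithm on [-4, 3, 3, -8, -9, -3]:

Scanning through the array:
Position 1 (value 3): max_ending_here = 3, max_so_far = 3
Position 2 (value 3): max_ending_here = 6, max_so_far = 6
Position 3 (value -8): max_ending_here = -2, max_so_far = 6
Position 4 (value -9): max_ending_here = -9, max_so_far = 6
Position 5 (value -3): max_ending_here = -3, max_so_far = 6

Maximum subarray: [3, 3]
Maximum sum: 6

The maximum subarray is [3, 3] with sum 6. This subarray runs from index 1 to index 2.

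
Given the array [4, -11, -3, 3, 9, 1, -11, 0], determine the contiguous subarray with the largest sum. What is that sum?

Using Kadane's algorithm on [4, -11, -3, 3, 9, 1, -11, 0]:

Scanning through the array:
Position 1 (value -11): max_ending_here = -7, max_so_far = 4
Position 2 (value -3): max_ending_here = -3, max_so_far = 4
Position 3 (value 3): max_ending_here = 3, max_so_far = 4
Position 4 (value 9): max_ending_here = 12, max_so_far = 12
Position 5 (value 1): max_ending_here = 13, max_so_far = 13
Position 6 (value -11): max_ending_here = 2, max_so_far = 13
Position 7 (value 0): max_ending_here = 2, max_so_far = 13

Maximum subarray: [3, 9, 1]
Maximum sum: 13

The maximum subarray is [3, 9, 1] with sum 13. This subarray runs from index 3 to index 5.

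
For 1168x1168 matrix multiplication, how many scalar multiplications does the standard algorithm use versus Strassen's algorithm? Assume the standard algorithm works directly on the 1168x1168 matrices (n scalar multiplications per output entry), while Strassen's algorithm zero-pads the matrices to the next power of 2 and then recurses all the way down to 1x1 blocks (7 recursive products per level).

Matrix multiplication for 1168x1168 matrices:

Strassen's algorithm requires power-of-2 dimensions. Pad 1168x1168 to 2048x2048 (next power of 2).

Standard algorithm: 1168^3 = 1593413632 multiplications
Strassen's algorithm: 7^(log2(2048)) = 7^11 = 1977326743 multiplications
Difference: 1593413632 - 1977326743 = -383913111 (Strassen uses MORE here due to padding overhead — for small or just-over-power-of-2 n, padding can outweigh the per-level savings)

Standard: 1593413632 multiplications (1168^3). Strassen: 1977326743 multiplications (7^11, after padding to 2048x2048). Strassen reduces 8 recursive multiplications to 7 at each level.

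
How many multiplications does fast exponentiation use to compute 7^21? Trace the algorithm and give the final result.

Computing 7^21 by squaring (build up from 7^1; each line after the first costs one multiplication):

7^1 = 7
7^2 = (7^1)^2 = 7^2 = 49
7^4 = (7^2)^2 = 49^2 = 2401
7^5 = 7 * 7^4 = 7 * 2401 = 16807
7^10 = (7^5)^2 = 16807^2 = 282475249
7^20 = (7^10)^2 = 282475249^2 = 79792266297612001
7^21 = 7 * 7^20 = 7 * 79792266297612001 = 558545864083284007

Result: 558545864083284007
Multiplications needed: 6 (6 lines after 7^1)

7^21 = 558545864083284007. Using exponentiation by squaring, this requires 6 multiplications. The key idea: if the exponent is even, square the half-power; if odd, multiply by the base once.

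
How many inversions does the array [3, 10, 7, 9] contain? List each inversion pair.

Finding inversions in [3, 10, 7, 9]:

(1, 2): arr[1]=10 > arr[2]=7
(1, 3): arr[1]=10 > arr[3]=9

Total inversions: 2

The array has 2 inversion(s): (1,2), (1,3). Each pair (i,j) satisfies i < j and arr[i] > arr[j].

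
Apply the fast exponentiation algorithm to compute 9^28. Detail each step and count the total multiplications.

Computing 9^28 by squaring (build up from 9^1; each line after the first costs one multiplication):

9^1 = 9
9^2 = (9^1)^2 = 9^2 = 81
9^3 = 9 * 9^2 = 9 * 81 = 729
9^6 = (9^3)^2 = 729^2 = 531441
9^7 = 9 * 9^6 = 9 * 531441 = 4782969
9^14 = (9^7)^2 = 4782969^2 = 22876792454961
9^28 = (9^14)^2 = 22876792454961^2 = 523347633027360537213511521

Result: 523347633027360537213511521
Multiplications needed: 6 (6 lines after 9^1)

9^28 = 523347633027360537213511521. Using exponentiation by squaring, this requires 6 multiplications. The key idea: if the exponent is even, square the half-power; if odd, multiply by the base once.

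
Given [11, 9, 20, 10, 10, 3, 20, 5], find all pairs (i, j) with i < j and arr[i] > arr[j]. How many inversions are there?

Finding inversions in [11, 9, 20, 10, 10, 3, 20, 5]:

(0, 1): arr[0]=11 > arr[1]=9
(0, 3): arr[0]=11 > arr[3]=10
(0, 4): arr[0]=11 > arr[4]=10
(0, 5): arr[0]=11 > arr[5]=3
(0, 7): arr[0]=11 > arr[7]=5
(1, 5): arr[1]=9 > arr[5]=3
(1, 7): arr[1]=9 > arr[7]=5
(2, 3): arr[2]=20 > arr[3]=10
(2, 4): arr[2]=20 > arr[4]=10
(2, 5): arr[2]=20 > arr[5]=3
(2, 7): arr[2]=20 > arr[7]=5
(3, 5): arr[3]=10 > arr[5]=3
(3, 7): arr[3]=10 > arr[7]=5
(4, 5): arr[4]=10 > arr[5]=3
(4, 7): arr[4]=10 > arr[7]=5
(6, 7): arr[6]=20 > arr[7]=5

Total inversions: 16

The array has 16 inversion(s): (0,1), (0,3), (0,4), (0,5), (0,7), (1,5), (1,7), (2,3), (2,4), (2,5), (2,7), (3,5), (3,7), (4,5), (4,7), (6,7). Each pair (i,j) satisfies i < j and arr[i] > arr[j].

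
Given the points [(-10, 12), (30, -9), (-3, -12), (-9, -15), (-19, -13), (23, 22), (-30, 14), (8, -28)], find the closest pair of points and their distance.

Computing all pairwise distances among 8 points:

d((-10, 12), (30, -9)) = 45.1774
d((-10, 12), (-3, -12)) = 25.0
d((-10, 12), (-9, -15)) = 27.0185
d((-10, 12), (-19, -13)) = 26.5707
d((-10, 12), (23, 22)) = 34.4819
d((-10, 12), (-30, 14)) = 20.0998
d((-10, 12), (8, -28)) = 43.8634
d((30, -9), (-3, -12)) = 33.1361
d((30, -9), (-9, -15)) = 39.4588
d((30, -9), (-19, -13)) = 49.163
d((30, -9), (23, 22)) = 31.7805
d((30, -9), (-30, 14)) = 64.2573
d((30, -9), (8, -28)) = 29.0689
d((-3, -12), (-9, -15)) = 6.7082 <-- minimum
d((-3, -12), (-19, -13)) = 16.0312
d((-3, -12), (23, 22)) = 42.8019
d((-3, -12), (-30, 14)) = 37.4833
d((-3, -12), (8, -28)) = 19.4165
d((-9, -15), (-19, -13)) = 10.198
d((-9, -15), (23, 22)) = 48.9183
d((-9, -15), (-30, 14)) = 35.805
d((-9, -15), (8, -28)) = 21.4009
d((-19, -13), (23, 22)) = 54.6717
d((-19, -13), (-30, 14)) = 29.1548
d((-19, -13), (8, -28)) = 30.8869
d((23, 22), (-30, 14)) = 53.6004
d((23, 22), (8, -28)) = 52.2015
d((-30, 14), (8, -28)) = 56.6392

Closest pair: (-3, -12) and (-9, -15) with distance 6.7082

The closest pair is (-3, -12) and (-9, -15) with Euclidean distance 6.7082. For 8 points, brute-force pairwise comparison is shown above. For large n, the divide-and-conquer algorithm (sort by x, recurse on halves, check the dividing strip) achieves O(n log n).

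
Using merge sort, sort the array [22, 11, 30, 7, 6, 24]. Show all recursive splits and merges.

Merge sort trace:

Split: [22, 11, 30, 7, 6, 24] -> [22, 11, 30] and [7, 6, 24]
  Split: [22, 11, 30] -> [22] and [11, 30]
    Split: [11, 30] -> [11] and [30]
    Merge: [11] + [30] -> [11, 30]
  Merge: [22] + [11, 30] -> [11, 22, 30]
  Split: [7, 6, 24] -> [7] and [6, 24]
    Split: [6, 24] -> [6] and [24]
    Merge: [6] + [24] -> [6, 24]
  Merge: [7] + [6, 24] -> [6, 7, 24]
Merge: [11, 22, 30] + [6, 7, 24] -> [6, 7, 11, 22, 24, 30]

Final sorted array: [6, 7, 11, 22, 24, 30]

The merge sort proceeds by recursively splitting the array and merging sorted halves.
After all merges, the sorted array is [6, 7, 11, 22, 24, 30].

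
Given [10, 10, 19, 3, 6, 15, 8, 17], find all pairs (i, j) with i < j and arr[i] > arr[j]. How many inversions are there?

Finding inversions in [10, 10, 19, 3, 6, 15, 8, 17]:

(0, 3): arr[0]=10 > arr[3]=3
(0, 4): arr[0]=10 > arr[4]=6
(0, 6): arr[0]=10 > arr[6]=8
(1, 3): arr[1]=10 > arr[3]=3
(1, 4): arr[1]=10 > arr[4]=6
(1, 6): arr[1]=10 > arr[6]=8
(2, 3): arr[2]=19 > arr[3]=3
(2, 4): arr[2]=19 > arr[4]=6
(2, 5): arr[2]=19 > arr[5]=15
(2, 6): arr[2]=19 > arr[6]=8
(2, 7): arr[2]=19 > arr[7]=17
(5, 6): arr[5]=15 > arr[6]=8

Total inversions: 12

The array has 12 inversion(s): (0,3), (0,4), (0,6), (1,3), (1,4), (1,6), (2,3), (2,4), (2,5), (2,6), (2,7), (5,6). Each pair (i,j) satisfies i < j and arr[i] > arr[j].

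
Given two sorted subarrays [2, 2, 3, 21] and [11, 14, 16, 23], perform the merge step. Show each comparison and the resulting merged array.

Merging process:

Compare 2 vs 11: take 2 from left. Merged: [2]
Compare 2 vs 11: take 2 from left. Merged: [2, 2]
Compare 3 vs 11: take 3 from left. Merged: [2, 2, 3]
Compare 21 vs 11: take 11 from right. Merged: [2, 2, 3, 11]
Compare 21 vs 14: take 14 from right. Merged: [2, 2, 3, 11, 14]
Compare 21 vs 16: take 16 from right. Merged: [2, 2, 3, 11, 14, 16]
Compare 21 vs 23: take 21 from left. Merged: [2, 2, 3, 11, 14, 16, 21]
Append remaining from right: [23]. Merged: [2, 2, 3, 11, 14, 16, 21, 23]

Final merged array: [2, 2, 3, 11, 14, 16, 21, 23]
Total comparisons: 7

The merged array is [2, 2, 3, 11, 14, 16, 21, 23], requiring 7 comparisons. The merge step runs in O(n) time where n is the total number of elements.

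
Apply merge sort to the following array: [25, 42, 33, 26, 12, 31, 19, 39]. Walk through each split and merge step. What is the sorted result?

Merge sort trace:

Split: [25, 42, 33, 26, 12, 31, 19, 39] -> [25, 42, 33, 26] and [12, 31, 19, 39]
  Split: [25, 42, 33, 26] -> [25, 42] and [33, 26]
    Split: [25, 42] -> [25] and [42]
    Merge: [25] + [42] -> [25, 42]
    Split: [33, 26] -> [33] and [26]
    Merge: [33] + [26] -> [26, 33]
  Merge: [25, 42] + [26, 33] -> [25, 26, 33, 42]
  Split: [12, 31, 19, 39] -> [12, 31] and [19, 39]
    Split: [12, 31] -> [12] and [31]
    Merge: [12] + [31] -> [12, 31]
    Split: [19, 39] -> [19] and [39]
    Merge: [19] + [39] -> [19, 39]
  Merge: [12, 31] + [19, 39] -> [12, 19, 31, 39]
Merge: [25, 26, 33, 42] + [12, 19, 31, 39] -> [12, 19, 25, 26, 31, 33, 39, 42]

Final sorted array: [12, 19, 25, 26, 31, 33, 39, 42]

The merge sort proceeds by recursively splitting the array and merging sorted halves.
After all merges, the sorted array is [12, 19, 25, 26, 31, 33, 39, 42].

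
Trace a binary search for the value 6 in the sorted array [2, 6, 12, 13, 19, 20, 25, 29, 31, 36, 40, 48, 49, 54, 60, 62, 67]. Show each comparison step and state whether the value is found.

Binary search for 6 in [2, 6, 12, 13, 19, 20, 25, 29, 31, 36, 40, 48, 49, 54, 60, 62, 67]:

lo=0, hi=16, mid=8, arr[mid]=31 -> 31 > 6, search left half
lo=0, hi=7, mid=3, arr[mid]=13 -> 13 > 6, search left half
lo=0, hi=2, mid=1, arr[mid]=6 -> Found target at index 1!

Binary search finds 6 at index 1 after 3 comparisons. The search repeatedly halves the search space by comparing with the middle element.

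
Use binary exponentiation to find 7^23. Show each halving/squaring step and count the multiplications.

Computing 7^23 by squaring (build up from 7^1; each line after the first costs one multiplication):

7^1 = 7
7^2 = (7^1)^2 = 7^2 = 49
7^4 = (7^2)^2 = 49^2 = 2401
7^5 = 7 * 7^4 = 7 * 2401 = 16807
7^10 = (7^5)^2 = 16807^2 = 282475249
7^11 = 7 * 7^10 = 7 * 282475249 = 1977326743
7^22 = (7^11)^2 = 1977326743^2 = 3909821048582988049
7^23 = 7 * 7^22 = 7 * 3909821048582988049 = 27368747340080916343

Result: 27368747340080916343
Multiplications needed: 7 (7 lines after 7^1)

7^23 = 27368747340080916343. Using exponentiation by squaring, this requires 7 multiplications. The key idea: if the exponent is even, square the half-power; if odd, multiply by the base once.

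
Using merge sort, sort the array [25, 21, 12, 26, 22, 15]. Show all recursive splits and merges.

Merge sort trace:

Split: [25, 21, 12, 26, 22, 15] -> [25, 21, 12] and [26, 22, 15]
  Split: [25, 21, 12] -> [25] and [21, 12]
    Split: [21, 12] -> [21] and [12]
    Merge: [21] + [12] -> [12, 21]
  Merge: [25] + [12, 21] -> [12, 21, 25]
  Split: [26, 22, 15] -> [26] and [22, 15]
    Split: [22, 15] -> [22] and [15]
    Merge: [22] + [15] -> [15, 22]
  Merge: [26] + [15, 22] -> [15, 22, 26]
Merge: [12, 21, 25] + [15, 22, 26] -> [12, 15, 21, 22, 25, 26]

Final sorted array: [12, 15, 21, 22, 25, 26]

The merge sort proceeds by recursively splitting the array and merging sorted halves.
After all merges, the sorted array is [12, 15, 21, 22, 25, 26].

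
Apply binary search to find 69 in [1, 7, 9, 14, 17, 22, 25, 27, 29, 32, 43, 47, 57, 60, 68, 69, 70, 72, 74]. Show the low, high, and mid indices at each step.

Binary search for 69 in [1, 7, 9, 14, 17, 22, 25, 27, 29, 32, 43, 47, 57, 60, 68, 69, 70, 72, 74]:

lo=0, hi=18, mid=9, arr[mid]=32 -> 32 < 69, search right half
lo=10, hi=18, mid=14, arr[mid]=68 -> 68 < 69, search right half
lo=15, hi=18, mid=16, arr[mid]=70 -> 70 > 69, search left half
lo=15, hi=15, mid=15, arr[mid]=69 -> Found target at index 15!

Binary search finds 69 at index 15 after 4 comparisons. The search repeatedly halves the search space by comparing with the middle element.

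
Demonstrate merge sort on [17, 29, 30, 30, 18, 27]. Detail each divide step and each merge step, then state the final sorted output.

Merge sort trace:

Split: [17, 29, 30, 30, 18, 27] -> [17, 29, 30] and [30, 18, 27]
  Split: [17, 29, 30] -> [17] and [29, 30]
    Split: [29, 30] -> [29] and [30]
    Merge: [29] + [30] -> [29, 30]
  Merge: [17] + [29, 30] -> [17, 29, 30]
  Split: [30, 18, 27] -> [30] and [18, 27]
    Split: [18, 27] -> [18] and [27]
    Merge: [18] + [27] -> [18, 27]
  Merge: [30] + [18, 27] -> [18, 27, 30]
Merge: [17, 29, 30] + [18, 27, 30] -> [17, 18, 27, 29, 30, 30]

Final sorted array: [17, 18, 27, 29, 30, 30]

The merge sort proceeds by recursively splitting the array and merging sorted halves.
After all merges, the sorted array is [17, 18, 27, 29, 30, 30].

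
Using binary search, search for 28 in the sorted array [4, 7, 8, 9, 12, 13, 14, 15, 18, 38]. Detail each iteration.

Binary search for 28 in [4, 7, 8, 9, 12, 13, 14, 15, 18, 38]:

lo=0, hi=9, mid=4, arr[mid]=12 -> 12 < 28, search right half
lo=5, hi=9, mid=7, arr[mid]=15 -> 15 < 28, search right half
lo=8, hi=9, mid=8, arr[mid]=18 -> 18 < 28, search right half
lo=9, hi=9, mid=9, arr[mid]=38 -> 38 > 28, search left half
lo=9 > hi=8, target 28 not found

Binary search determines that 28 is not in the array after 4 comparisons. The search space was exhausted without finding the target.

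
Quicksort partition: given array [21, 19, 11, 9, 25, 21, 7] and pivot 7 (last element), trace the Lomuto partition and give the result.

Lomuto partition with pivot = 7:

Initial array: [21, 19, 11, 9, 25, 21, 7]

arr[0]=21 > 7: no swap
arr[1]=19 > 7: no swap
arr[2]=11 > 7: no swap
arr[3]=9 > 7: no swap
arr[4]=25 > 7: no swap
arr[5]=21 > 7: no swap

Place pivot at position 0: [7, 19, 11, 9, 25, 21, 21]
Pivot position: 0

After partitioning with pivot 7, the array becomes [7, 19, 11, 9, 25, 21, 21]. The pivot is placed at index 0. All elements to the left of the pivot are <= 7, and all elements to the right are > 7.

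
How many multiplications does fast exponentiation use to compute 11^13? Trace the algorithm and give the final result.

Computing 11^13 by squaring (build up from 11^1; each line after the first costs one multiplication):

11^1 = 11
11^2 = (11^1)^2 = 11^2 = 121
11^3 = 11 * 11^2 = 11 * 121 = 1331
11^6 = (11^3)^2 = 1331^2 = 1771561
11^12 = (11^6)^2 = 1771561^2 = 3138428376721
11^13 = 11 * 11^12 = 11 * 3138428376721 = 34522712143931

Result: 34522712143931
Multiplications needed: 5 (5 lines after 11^1)

11^13 = 34522712143931. Using exponentiation by squaring, this requires 5 multiplications. The key idea: if the exponent is even, square the half-power; if odd, multiply by the base once.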